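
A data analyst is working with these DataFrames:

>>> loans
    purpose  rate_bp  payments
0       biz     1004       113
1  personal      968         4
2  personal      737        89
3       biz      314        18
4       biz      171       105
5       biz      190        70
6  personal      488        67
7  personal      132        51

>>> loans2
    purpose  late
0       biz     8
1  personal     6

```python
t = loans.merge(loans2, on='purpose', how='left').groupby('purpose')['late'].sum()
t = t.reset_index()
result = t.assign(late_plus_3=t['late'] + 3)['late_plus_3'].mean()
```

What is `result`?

31.0

merge on 'purpose' (how='left') → 8 rows:
    purpose  rate_bp  payments  late
0       biz     1004       113     8
1  personal      968         4     6
2  personal      737        89     6
3       biz      314        18     8
4       biz      171       105     8
5       biz      190        70     8
6  personal      488        67     6
7  personal      132        51     6
group by purpose, sum of late:
purpose
biz         32
personal    24
Name: late, dtype: int64
reset_index():
    purpose  late
0       biz    32
1  personal    24
add column late_plus_3 = t['late'] + 3:
    purpose  late  late_plus_3
0       biz    32           35
1  personal    24           27
Hence 31.0.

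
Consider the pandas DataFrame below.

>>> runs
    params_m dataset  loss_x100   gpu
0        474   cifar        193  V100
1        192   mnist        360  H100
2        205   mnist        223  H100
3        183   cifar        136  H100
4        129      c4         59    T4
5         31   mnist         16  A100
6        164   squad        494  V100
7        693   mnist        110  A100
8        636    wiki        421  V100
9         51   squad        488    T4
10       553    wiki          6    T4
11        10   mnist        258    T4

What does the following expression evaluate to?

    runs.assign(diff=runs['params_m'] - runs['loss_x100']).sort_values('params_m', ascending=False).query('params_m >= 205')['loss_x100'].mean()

add column diff = runs['params_m'] - runs['loss_x100']:
    params_m dataset  loss_x100   gpu  diff
0        474   cifar        193  V100   281
1        192   mnist        360  H100  -168
2        205   mnist        223  H100   -18
3        183   cifar        136  H100    47
4        129      c4         59    T4    70
5         31   mnist         16  A100    15
6        164   squad        494  V100  -330
7        693   mnist        110  A100   583
8        636    wiki        421  V100   215
9         51   squad        488    T4  -437
10       553    wiki          6    T4   547
11        10   mnist        258    T4  -248
sort by params_m descending:
    params_m dataset  loss_x100   gpu  diff
7        693   mnist        110  A100   583
8        636    wiki        421  V100   215
10       553    wiki          6    T4   547
0        474   cifar        193  V100   281
2        205   mnist        223  H100   -18
1        192   mnist        360  H100  -168
3        183   cifar        136  H100    47
6        164   squad        494  V100  -330
4        129      c4         59    T4    70
9         51   squad        488    T4  -437
5         31   mnist         16  A100    15
11        10   mnist        258    T4  -248
filter rows where params_m >= 205:
    params_m dataset  loss_x100   gpu  diff
7        693   mnist        110  A100   583
8        636    wiki        421  V100   215
10       553    wiki          6    T4   547
0        474   cifar        193  V100   281
2        205   mnist        223  H100   -18
Reading off the mean of column 'loss_x100', we get 190.6.

190.6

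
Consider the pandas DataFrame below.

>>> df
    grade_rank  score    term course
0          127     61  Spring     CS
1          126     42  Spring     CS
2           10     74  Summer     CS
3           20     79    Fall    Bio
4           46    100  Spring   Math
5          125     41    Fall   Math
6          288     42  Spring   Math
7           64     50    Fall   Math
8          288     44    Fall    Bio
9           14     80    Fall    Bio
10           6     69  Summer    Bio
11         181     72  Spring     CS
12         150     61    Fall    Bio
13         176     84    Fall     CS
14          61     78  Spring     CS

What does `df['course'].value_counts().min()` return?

4

value_counts of course:
course
CS      6
Bio     5
Math    4
Name: count, dtype: int64
Finally, min of the resulting series = 4.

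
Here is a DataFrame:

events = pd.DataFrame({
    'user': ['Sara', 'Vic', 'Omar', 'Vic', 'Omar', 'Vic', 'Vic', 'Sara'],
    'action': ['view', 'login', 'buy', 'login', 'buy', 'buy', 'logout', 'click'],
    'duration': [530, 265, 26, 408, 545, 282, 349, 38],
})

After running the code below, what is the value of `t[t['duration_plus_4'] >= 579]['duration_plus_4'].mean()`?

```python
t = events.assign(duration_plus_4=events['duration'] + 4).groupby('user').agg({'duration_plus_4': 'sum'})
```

949.5

add column duration_plus_4 = events['duration'] + 4:
   user  action  duration  duration_plus_4
0  Sara    view       530              534
1   Vic   login       265              269
2  Omar     buy        26               30
3   Vic   login       408              412
4  Omar     buy       545              549
5   Vic     buy       282              286
6   Vic  logout       349              353
7  Sara   click        38               42
group by user, sum of duration_plus_4:
      duration_plus_4
user                 
Omar              579
Sara              576
Vic              1320
filter rows where duration_plus_4 >= 579:
      duration_plus_4
user                 
Omar              579
Vic              1320
So mean() = 949.5.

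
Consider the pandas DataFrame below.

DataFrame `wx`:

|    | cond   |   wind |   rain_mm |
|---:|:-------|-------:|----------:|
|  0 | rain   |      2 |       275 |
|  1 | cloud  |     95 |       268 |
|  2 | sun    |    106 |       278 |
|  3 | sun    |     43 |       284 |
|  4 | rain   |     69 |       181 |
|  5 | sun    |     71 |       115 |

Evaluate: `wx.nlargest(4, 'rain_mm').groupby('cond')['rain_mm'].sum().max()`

take 4 rows with largest rain_mm:
    cond  wind  rain_mm
3    sun    43      284
2    sun   106      278
0   rain     2      275
1  cloud    95      268
group by cond, sum of rain_mm:
cond
cloud    268
rain     275
sun      562
Name: rain_mm, dtype: int64

562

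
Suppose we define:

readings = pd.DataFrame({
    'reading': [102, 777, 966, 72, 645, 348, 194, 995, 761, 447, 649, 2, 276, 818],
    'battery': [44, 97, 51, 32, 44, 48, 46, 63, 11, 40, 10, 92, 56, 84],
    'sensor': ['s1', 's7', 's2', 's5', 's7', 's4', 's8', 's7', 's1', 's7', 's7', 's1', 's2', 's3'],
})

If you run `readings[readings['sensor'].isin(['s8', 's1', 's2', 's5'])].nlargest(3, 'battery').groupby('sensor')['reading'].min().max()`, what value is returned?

276

filter rows where sensor in ['s8', 's1', 's2', 's5']:
    reading  battery sensor
0       102       44     s1
2       966       51     s2
3        72       32     s5
6       194       46     s8
8       761       11     s1
11        2       92     s1
12      276       56     s2
take 3 rows with largest battery:
    reading  battery sensor
11        2       92     s1
12      276       56     s2
2       966       51     s2
group by sensor, min of reading:
sensor
s1      2
s2    276
Name: reading, dtype: int64
Taking the max of the resulting series gives 276.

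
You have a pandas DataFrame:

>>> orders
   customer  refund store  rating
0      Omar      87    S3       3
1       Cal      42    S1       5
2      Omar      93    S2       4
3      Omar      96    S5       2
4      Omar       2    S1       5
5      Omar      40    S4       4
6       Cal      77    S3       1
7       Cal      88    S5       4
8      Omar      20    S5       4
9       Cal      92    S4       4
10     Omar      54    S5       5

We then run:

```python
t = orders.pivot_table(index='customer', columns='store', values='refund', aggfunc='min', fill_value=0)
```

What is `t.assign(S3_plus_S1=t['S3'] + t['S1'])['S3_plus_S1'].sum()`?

208

pivot: rows=customer, cols=store, min(refund):
store     S1  S2  S3  S4  S5
customer                    
Cal       42   0  77  92  88
Omar       2  93  87  40  20
add column S3_plus_S1 = t['S3'] + t['S1']:
store     S1  S2  S3  S4  S5  S3_plus_S1
customer                                
Cal       42   0  77  92  88         119
Omar       2  93  87  40  20          89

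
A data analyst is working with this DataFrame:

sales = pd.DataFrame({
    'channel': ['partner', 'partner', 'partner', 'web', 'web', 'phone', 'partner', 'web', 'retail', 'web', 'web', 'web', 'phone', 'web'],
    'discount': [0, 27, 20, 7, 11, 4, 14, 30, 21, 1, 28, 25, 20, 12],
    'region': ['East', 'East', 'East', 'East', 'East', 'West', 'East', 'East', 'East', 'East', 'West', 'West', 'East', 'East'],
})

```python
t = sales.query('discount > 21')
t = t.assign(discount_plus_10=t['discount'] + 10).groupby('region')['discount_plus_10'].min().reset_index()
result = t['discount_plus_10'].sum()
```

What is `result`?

72

filter rows where discount > 21:
    channel  discount region
1   partner        27   East
7       web        30   East
10      web        28   West
11      web        25   West
add column discount_plus_10 = t['discount'] + 10:
    channel  discount region  discount_plus_10
1   partner        27   East                37
7       web        30   East                40
10      web        28   West                38
11      web        25   West                35
group by region, min of discount_plus_10:
region
East    37
West    35
Name: discount_plus_10, dtype: int64
reset_index():
  region  discount_plus_10
0   East                37
1   West                35
Hence 72.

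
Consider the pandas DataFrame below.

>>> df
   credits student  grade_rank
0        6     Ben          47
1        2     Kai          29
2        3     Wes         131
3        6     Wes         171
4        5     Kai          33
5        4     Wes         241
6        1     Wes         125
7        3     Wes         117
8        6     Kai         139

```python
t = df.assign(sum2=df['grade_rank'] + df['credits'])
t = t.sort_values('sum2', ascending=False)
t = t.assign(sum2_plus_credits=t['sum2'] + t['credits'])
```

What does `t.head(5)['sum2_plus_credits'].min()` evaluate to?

add column sum2 = df['grade_rank'] + df['credits']:
   credits student  grade_rank  sum2
0        6     Ben          47    53
1        2     Kai          29    31
2        3     Wes         131   134
3        6     Wes         171   177
4        5     Kai          33    38
5        4     Wes         241   245
6        1     Wes         125   126
7        3     Wes         117   120
8        6     Kai         139   145
sort by sum2 descending:
   credits student  grade_rank  sum2
5        4     Wes         241   245
3        6     Wes         171   177
8        6     Kai         139   145
2        3     Wes         131   134
6        1     Wes         125   126
7        3     Wes         117   120
0        6     Ben          47    53
4        5     Kai          33    38
1        2     Kai          29    31
add column sum2_plus_credits = t['sum2'] + t['credits']:
   credits student  grade_rank  sum2  sum2_plus_credits
5        4     Wes         241   245                249
3        6     Wes         171   177                183
8        6     Kai         139   145                151
2        3     Wes         131   134                137
6        1     Wes         125   126                127
7        3     Wes         117   120                123
0        6     Ben          47    53                 59
4        5     Kai          33    38                 43
1        2     Kai          29    31                 33
take first 5 rows:
   credits student  grade_rank  sum2  sum2_plus_credits
5        4     Wes         241   245                249
3        6     Wes         171   177                183
8        6     Kai         139   145                151
2        3     Wes         131   134                137
6        1     Wes         125   126                127
Reading off the min of column 'sum2_plus_credits', we get 127.

127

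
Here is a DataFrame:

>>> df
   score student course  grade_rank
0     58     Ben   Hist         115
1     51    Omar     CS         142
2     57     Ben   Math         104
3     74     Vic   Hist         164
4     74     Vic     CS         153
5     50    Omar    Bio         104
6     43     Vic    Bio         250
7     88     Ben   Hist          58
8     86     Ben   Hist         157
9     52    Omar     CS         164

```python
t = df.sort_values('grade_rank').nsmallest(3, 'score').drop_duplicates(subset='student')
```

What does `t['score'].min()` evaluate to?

sort by grade_rank:
   score student course  grade_rank
7     88     Ben   Hist          58
2     57     Ben   Math         104
5     50    Omar    Bio         104
0     58     Ben   Hist         115
1     51    Omar     CS         142
4     74     Vic     CS         153
8     86     Ben   Hist         157
3     74     Vic   Hist         164
9     52    Omar     CS         164
6     43     Vic    Bio         250
take 3 rows with smallest score:
   score student course  grade_rank
6     43     Vic    Bio         250
5     50    Omar    Bio         104
1     51    Omar     CS         142
drop duplicate student (keep=first):
   score student course  grade_rank
6     43     Vic    Bio         250
5     50    Omar    Bio         104

43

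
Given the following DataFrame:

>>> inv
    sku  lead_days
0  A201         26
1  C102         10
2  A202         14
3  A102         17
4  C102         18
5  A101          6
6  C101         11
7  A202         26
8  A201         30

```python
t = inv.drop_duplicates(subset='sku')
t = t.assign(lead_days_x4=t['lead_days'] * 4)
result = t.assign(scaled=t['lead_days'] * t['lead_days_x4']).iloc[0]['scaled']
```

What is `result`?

2704

drop duplicate sku (keep=first):
    sku  lead_days
0  A201         26
1  C102         10
2  A202         14
3  A102         17
5  A101          6
6  C101         11
add column lead_days_x4 = t['lead_days'] * 4:
    sku  lead_days  lead_days_x4
0  A201         26           104
1  C102         10            40
2  A202         14            56
3  A102         17            68
5  A101          6            24
6  C101         11            44
add column scaled = t['lead_days'] * t['lead_days_x4']:
    sku  lead_days  lead_days_x4  scaled
0  A201         26           104    2704
1  C102         10            40     400
2  A202         14            56     784
3  A102         17            68    1156
5  A101          6            24     144
6  C101         11            44     484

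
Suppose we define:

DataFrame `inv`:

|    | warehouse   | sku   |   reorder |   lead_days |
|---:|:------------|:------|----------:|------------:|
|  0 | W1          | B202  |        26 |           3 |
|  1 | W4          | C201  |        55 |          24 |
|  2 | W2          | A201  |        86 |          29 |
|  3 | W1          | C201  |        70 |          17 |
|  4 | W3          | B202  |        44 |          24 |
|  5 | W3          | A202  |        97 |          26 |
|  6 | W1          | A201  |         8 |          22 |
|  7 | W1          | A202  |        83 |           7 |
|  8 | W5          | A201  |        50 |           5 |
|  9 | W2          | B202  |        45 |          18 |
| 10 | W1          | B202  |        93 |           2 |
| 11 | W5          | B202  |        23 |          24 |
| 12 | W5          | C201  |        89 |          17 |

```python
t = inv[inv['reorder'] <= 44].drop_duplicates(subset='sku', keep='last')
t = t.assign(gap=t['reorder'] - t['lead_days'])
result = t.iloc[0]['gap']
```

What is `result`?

-14

filter rows where reorder <= 44:
   warehouse   sku  reorder  lead_days
0         W1  B202       26          3
4         W3  B202       44         24
6         W1  A201        8         22
11        W5  B202       23         24
drop duplicate sku (keep=last):
   warehouse   sku  reorder  lead_days
6         W1  A201        8         22
11        W5  B202       23         24
add column gap = t['reorder'] - t['lead_days']:
   warehouse   sku  reorder  lead_days  gap
6         W1  A201        8         22  -14
11        W5  B202       23         24   -1
Taking the value at position 0, column 'gap' gives -14.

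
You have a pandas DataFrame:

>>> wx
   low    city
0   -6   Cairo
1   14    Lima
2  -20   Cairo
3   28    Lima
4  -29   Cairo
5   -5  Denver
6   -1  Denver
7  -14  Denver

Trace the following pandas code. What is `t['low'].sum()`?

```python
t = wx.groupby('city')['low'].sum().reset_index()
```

group by city, sum of low:
city
Cairo    -55
Denver   -20
Lima      42
Name: low, dtype: int64
reset_index():
     city  low
0   Cairo  -55
1  Denver  -20
2    Lima   42

-33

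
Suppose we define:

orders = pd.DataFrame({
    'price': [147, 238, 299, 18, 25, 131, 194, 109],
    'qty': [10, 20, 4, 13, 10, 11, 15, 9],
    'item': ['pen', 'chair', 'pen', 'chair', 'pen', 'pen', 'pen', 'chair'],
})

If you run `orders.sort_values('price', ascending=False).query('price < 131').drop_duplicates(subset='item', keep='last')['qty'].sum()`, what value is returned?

23

sort by price descending:
   price  qty   item
2    299    4    pen
1    238   20  chair
6    194   15    pen
0    147   10    pen
5    131   11    pen
7    109    9  chair
4     25   10    pen
3     18   13  chair
filter rows where price < 131:
   price  qty   item
7    109    9  chair
4     25   10    pen
3     18   13  chair
drop duplicate item (keep=last):
   price  qty   item
4     25   10    pen
3     18   13  chair
sum of column 'qty' → 23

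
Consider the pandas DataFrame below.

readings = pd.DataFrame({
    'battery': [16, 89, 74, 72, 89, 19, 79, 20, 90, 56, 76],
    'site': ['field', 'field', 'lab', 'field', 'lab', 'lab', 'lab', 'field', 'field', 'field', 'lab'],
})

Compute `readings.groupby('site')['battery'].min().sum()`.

group by site, min of battery:
site
field    16
lab      19
Name: battery, dtype: int64
Reading off the sum of the resulting series, we get 35.

35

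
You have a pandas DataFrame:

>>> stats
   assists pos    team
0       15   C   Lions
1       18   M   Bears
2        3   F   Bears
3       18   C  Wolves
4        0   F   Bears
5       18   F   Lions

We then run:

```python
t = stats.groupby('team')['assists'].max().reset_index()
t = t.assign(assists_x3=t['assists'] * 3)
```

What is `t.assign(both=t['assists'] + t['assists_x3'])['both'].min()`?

72

group by team, max of assists:
team
Bears     18
Lions     18
Wolves    18
Name: assists, dtype: int64
reset_index():
     team  assists
0   Bears       18
1   Lions       18
2  Wolves       18
add column assists_x3 = t['assists'] * 3:
     team  assists  assists_x3
0   Bears       18          54
1   Lions       18          54
2  Wolves       18          54
add column both = t['assists'] + t['assists_x3']:
     team  assists  assists_x3  both
0   Bears       18          54    72
1   Lions       18          54    72
2  Wolves       18          54    72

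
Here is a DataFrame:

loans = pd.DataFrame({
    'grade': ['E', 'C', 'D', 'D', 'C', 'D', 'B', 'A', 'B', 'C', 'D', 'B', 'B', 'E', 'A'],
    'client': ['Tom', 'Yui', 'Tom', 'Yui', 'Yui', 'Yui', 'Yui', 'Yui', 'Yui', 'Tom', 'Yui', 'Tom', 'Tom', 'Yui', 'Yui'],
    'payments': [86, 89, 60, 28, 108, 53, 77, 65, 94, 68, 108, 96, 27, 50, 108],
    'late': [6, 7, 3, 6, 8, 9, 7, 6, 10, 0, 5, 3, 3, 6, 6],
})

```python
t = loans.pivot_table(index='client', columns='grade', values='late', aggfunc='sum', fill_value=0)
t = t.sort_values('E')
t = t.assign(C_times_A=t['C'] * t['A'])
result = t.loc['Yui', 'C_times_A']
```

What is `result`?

180

pivot: rows=client, cols=grade, sum(late):
grade    A   B   C   D  E
client                   
Tom      0   6   0   3  6
Yui     12  17  15  20  6
sort by E:
grade    A   B   C   D  E
client                   
Tom      0   6   0   3  6
Yui     12  17  15  20  6
add column C_times_A = t['C'] * t['A']:
grade    A   B   C   D  E  C_times_A
client                              
Tom      0   6   0   3  6          0
Yui     12  17  15  20  6        180
Hence 180.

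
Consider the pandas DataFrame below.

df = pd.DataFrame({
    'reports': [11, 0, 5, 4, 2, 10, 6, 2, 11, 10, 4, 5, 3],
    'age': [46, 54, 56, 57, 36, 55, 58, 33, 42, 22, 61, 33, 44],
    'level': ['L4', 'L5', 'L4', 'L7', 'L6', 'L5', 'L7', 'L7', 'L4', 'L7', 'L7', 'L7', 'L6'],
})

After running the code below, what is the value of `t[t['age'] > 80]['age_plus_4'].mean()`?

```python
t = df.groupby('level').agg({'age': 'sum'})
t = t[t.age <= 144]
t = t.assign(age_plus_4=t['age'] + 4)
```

group by level, sum of age:
       age
level     
L4     144
L5     109
L6      80
L7     264
filter rows where age <= 144:
       age
level     
L4     144
L5     109
L6      80
add column age_plus_4 = t['age'] + 4:
       age  age_plus_4
level                 
L4     144         148
L5     109         113
L6      80          84
filter rows where age > 80:
       age  age_plus_4
level                 
L4     144         148
L5     109         113
Taking the mean of column 'age_plus_4' gives 130.5.

130.5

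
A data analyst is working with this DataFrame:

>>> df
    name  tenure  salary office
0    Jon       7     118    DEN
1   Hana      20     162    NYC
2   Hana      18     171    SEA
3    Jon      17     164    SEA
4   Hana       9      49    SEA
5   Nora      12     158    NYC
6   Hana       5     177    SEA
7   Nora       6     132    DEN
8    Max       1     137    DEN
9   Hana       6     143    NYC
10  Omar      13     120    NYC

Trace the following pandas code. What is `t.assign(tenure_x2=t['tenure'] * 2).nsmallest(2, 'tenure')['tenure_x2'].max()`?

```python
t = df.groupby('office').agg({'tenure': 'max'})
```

36

group by office, max of tenure:
        tenure
office        
DEN          7
NYC         20
SEA         18
add column tenure_x2 = t['tenure'] * 2:
        tenure  tenure_x2
office                   
DEN          7         14
NYC         20         40
SEA         18         36
take 2 rows with smallest tenure:
        tenure  tenure_x2
office                   
DEN          7         14
SEA         18         36
Reading off the max of column 'tenure_x2', we get 36.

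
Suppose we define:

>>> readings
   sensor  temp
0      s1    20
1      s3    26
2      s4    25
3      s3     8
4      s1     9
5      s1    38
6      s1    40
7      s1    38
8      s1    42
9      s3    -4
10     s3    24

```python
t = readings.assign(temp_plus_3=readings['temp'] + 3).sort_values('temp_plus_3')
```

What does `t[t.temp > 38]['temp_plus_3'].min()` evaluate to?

add column temp_plus_3 = readings['temp'] + 3:
   sensor  temp  temp_plus_3
0      s1    20           23
1      s3    26           29
2      s4    25           28
3      s3     8           11
4      s1     9           12
5      s1    38           41
6      s1    40           43
7      s1    38           41
8      s1    42           45
9      s3    -4           -1
10     s3    24           27
sort by temp_plus_3:
   sensor  temp  temp_plus_3
9      s3    -4           -1
3      s3     8           11
4      s1     9           12
0      s1    20           23
10     s3    24           27
2      s4    25           28
1      s3    26           29
5      s1    38           41
7      s1    38           41
6      s1    40           43
8      s1    42           45
filter rows where temp > 38:
  sensor  temp  temp_plus_3
6     s1    40           43
8     s1    42           45
Hence 43.

43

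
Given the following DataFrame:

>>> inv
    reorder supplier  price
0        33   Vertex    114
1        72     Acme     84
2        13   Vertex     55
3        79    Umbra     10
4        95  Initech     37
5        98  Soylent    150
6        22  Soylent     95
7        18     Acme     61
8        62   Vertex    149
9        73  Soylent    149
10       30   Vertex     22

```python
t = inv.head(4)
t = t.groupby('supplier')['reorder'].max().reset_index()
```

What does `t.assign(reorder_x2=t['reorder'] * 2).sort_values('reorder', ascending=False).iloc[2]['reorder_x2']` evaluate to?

66

take first 4 rows:
   reorder supplier  price
0       33   Vertex    114
1       72     Acme     84
2       13   Vertex     55
3       79    Umbra     10
group by supplier, max of reorder:
supplier
Acme      72
Umbra     79
Vertex    33
Name: reorder, dtype: int64
reset_index():
  supplier  reorder
0     Acme       72
1    Umbra       79
2   Vertex       33
add column reorder_x2 = t['reorder'] * 2:
  supplier  reorder  reorder_x2
0     Acme       72         144
1    Umbra       79         158
2   Vertex       33          66
sort by reorder descending:
  supplier  reorder  reorder_x2
1    Umbra       79         158
0     Acme       72         144
2   Vertex       33          66
Reading off the value at position 2, column 'reorder_x2', we get 66.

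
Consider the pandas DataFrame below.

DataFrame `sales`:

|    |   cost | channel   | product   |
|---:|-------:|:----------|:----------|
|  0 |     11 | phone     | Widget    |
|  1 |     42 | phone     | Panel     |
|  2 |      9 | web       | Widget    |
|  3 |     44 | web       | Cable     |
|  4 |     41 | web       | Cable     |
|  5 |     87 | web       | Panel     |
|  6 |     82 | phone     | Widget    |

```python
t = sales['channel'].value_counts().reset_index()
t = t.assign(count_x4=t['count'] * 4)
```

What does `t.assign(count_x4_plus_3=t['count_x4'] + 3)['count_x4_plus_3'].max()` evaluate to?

19

value_counts of channel:
channel
web      4
phone    3
Name: count, dtype: int64
reset_index():
  channel  count
0     web      4
1   phone      3
add column count_x4 = t['count'] * 4:
  channel  count  count_x4
0     web      4        16
1   phone      3        12
add column count_x4_plus_3 = t['count_x4'] + 3:
  channel  count  count_x4  count_x4_plus_3
0     web      4        16               19
1   phone      3        12               15
Reading off the max of column 'count_x4_plus_3', we get 19.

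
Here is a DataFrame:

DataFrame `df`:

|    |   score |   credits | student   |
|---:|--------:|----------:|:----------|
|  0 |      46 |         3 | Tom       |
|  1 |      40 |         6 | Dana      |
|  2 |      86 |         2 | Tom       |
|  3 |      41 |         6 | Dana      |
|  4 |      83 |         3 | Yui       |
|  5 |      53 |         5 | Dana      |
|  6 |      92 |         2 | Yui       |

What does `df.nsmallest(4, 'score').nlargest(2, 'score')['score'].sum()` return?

99

take 4 rows with smallest score:
   score  credits student
1     40        6    Dana
3     41        6    Dana
0     46        3     Tom
5     53        5    Dana
take 2 rows with largest score:
   score  credits student
5     53        5    Dana
0     46        3     Tom
Reading off the sum of column 'score', we get 99.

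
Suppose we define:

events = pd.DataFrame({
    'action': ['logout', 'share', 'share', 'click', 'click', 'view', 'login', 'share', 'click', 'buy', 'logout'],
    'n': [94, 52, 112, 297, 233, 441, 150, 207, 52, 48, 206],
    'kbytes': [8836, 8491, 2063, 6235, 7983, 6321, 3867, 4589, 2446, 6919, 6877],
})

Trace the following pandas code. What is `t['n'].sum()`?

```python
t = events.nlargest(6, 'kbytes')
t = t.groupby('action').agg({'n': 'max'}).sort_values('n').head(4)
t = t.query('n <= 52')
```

take 6 rows with largest kbytes:
    action    n  kbytes
0   logout   94    8836
1    share   52    8491
4    click  233    7983
9      buy   48    6919
10  logout  206    6877
5     view  441    6321
group by action, max of n:
          n
action     
buy      48
click   233
logout  206
share    52
view    441
sort by n:
          n
action     
buy      48
share    52
logout  206
click   233
view    441
take first 4 rows:
          n
action     
buy      48
share    52
logout  206
click   233
filter rows where n <= 52:
         n
action    
buy     48
share   52
sum of column 'n' → 100

100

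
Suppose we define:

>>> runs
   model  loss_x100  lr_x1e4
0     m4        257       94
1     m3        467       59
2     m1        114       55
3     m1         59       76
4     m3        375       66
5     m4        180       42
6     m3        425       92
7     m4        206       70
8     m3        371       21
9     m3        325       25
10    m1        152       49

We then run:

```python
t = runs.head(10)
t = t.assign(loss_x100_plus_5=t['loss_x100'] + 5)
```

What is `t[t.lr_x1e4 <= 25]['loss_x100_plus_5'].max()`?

376

take first 10 rows:
  model  loss_x100  lr_x1e4
0    m4        257       94
1    m3        467       59
2    m1        114       55
3    m1         59       76
4    m3        375       66
5    m4        180       42
6    m3        425       92
7    m4        206       70
8    m3        371       21
9    m3        325       25
add column loss_x100_plus_5 = t['loss_x100'] + 5:
  model  loss_x100  lr_x1e4  loss_x100_plus_5
0    m4        257       94               262
1    m3        467       59               472
2    m1        114       55               119
3    m1         59       76                64
4    m3        375       66               380
5    m4        180       42               185
6    m3        425       92               430
7    m4        206       70               211
8    m3        371       21               376
9    m3        325       25               330
filter rows where lr_x1e4 <= 25:
  model  loss_x100  lr_x1e4  loss_x100_plus_5
8    m3        371       21               376
9    m3        325       25               330
The max of column 'loss_x100_plus_5' is 376.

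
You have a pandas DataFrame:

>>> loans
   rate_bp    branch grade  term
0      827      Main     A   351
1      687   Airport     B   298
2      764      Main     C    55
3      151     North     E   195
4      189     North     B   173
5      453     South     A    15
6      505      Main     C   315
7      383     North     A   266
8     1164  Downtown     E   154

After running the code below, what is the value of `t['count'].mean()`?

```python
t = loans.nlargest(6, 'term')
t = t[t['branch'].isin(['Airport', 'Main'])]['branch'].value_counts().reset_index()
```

1.5

take 6 rows with largest term:
   rate_bp   branch grade  term
0      827     Main     A   351
6      505     Main     C   315
1      687  Airport     B   298
7      383    North     A   266
3      151    North     E   195
4      189    North     B   173
filter rows where branch in ['Airport', 'Main']:
   rate_bp   branch grade  term
0      827     Main     A   351
6      505     Main     C   315
1      687  Airport     B   298
value_counts of branch:
branch
Main       2
Airport    1
Name: count, dtype: int64
reset_index():
    branch  count
0     Main      2
1  Airport      1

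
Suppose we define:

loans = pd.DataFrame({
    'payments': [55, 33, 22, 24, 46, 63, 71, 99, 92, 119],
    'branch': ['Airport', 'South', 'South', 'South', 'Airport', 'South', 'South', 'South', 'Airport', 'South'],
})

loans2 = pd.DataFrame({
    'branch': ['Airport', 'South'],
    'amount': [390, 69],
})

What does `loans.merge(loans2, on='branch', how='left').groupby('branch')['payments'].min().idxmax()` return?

Airport

merge on 'branch' (how='left') → 10 rows:
   payments   branch  amount
0        55  Airport     390
1        33    South      69
2        22    South      69
3        24    South      69
4        46  Airport     390
5        63    South      69
6        71    South      69
7        99    South      69
8        92  Airport     390
9       119    South      69
group by branch, min of payments:
branch
Airport    46
South      22
Name: payments, dtype: int64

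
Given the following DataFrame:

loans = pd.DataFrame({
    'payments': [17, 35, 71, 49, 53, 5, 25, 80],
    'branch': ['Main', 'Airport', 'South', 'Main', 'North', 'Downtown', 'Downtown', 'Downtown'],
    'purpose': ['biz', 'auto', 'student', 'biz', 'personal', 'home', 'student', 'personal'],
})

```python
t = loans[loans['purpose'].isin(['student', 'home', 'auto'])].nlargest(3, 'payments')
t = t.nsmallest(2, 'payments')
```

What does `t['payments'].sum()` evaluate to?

filter rows where purpose in ['student', 'home', 'auto']:
   payments    branch  purpose
1        35   Airport     auto
2        71     South  student
5         5  Downtown     home
6        25  Downtown  student
take 3 rows with largest payments:
   payments    branch  purpose
2        71     South  student
1        35   Airport     auto
6        25  Downtown  student
take 2 rows with smallest payments:
   payments    branch  purpose
6        25  Downtown  student
1        35   Airport     auto
Finally, sum of column 'payments' = 60.

60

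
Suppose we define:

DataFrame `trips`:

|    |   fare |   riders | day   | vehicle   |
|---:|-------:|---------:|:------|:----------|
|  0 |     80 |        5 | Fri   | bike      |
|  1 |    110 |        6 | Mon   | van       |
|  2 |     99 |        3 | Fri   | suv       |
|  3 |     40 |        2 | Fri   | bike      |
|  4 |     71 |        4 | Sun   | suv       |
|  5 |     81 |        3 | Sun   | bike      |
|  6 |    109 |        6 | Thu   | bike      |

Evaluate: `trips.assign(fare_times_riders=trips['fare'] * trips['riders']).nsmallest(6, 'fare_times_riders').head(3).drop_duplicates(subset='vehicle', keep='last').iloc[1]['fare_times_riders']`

284

add column fare_times_riders = trips['fare'] * trips['riders']:
   fare  riders  day vehicle  fare_times_riders
0    80       5  Fri    bike                400
1   110       6  Mon     van                660
2    99       3  Fri     suv                297
3    40       2  Fri    bike                 80
4    71       4  Sun     suv                284
5    81       3  Sun    bike                243
6   109       6  Thu    bike                654
take 6 rows with smallest fare_times_riders:
   fare  riders  day vehicle  fare_times_riders
3    40       2  Fri    bike                 80
5    81       3  Sun    bike                243
4    71       4  Sun     suv                284
2    99       3  Fri     suv                297
0    80       5  Fri    bike                400
6   109       6  Thu    bike                654
take first 3 rows:
   fare  riders  day vehicle  fare_times_riders
3    40       2  Fri    bike                 80
5    81       3  Sun    bike                243
4    71       4  Sun     suv                284
drop duplicate vehicle (keep=last):
   fare  riders  day vehicle  fare_times_riders
5    81       3  Sun    bike                243
4    71       4  Sun     suv                284
The value at position 1, column 'fare_times_riders' is 284.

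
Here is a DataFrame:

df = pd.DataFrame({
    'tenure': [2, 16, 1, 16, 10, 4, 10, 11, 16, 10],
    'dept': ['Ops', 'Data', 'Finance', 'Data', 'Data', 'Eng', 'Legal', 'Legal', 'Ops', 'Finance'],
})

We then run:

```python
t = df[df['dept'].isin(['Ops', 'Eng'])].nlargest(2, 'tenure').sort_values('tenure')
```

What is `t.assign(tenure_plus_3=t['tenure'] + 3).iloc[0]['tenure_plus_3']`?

filter rows where dept in ['Ops', 'Eng']:
   tenure dept
0       2  Ops
5       4  Eng
8      16  Ops
take 2 rows with largest tenure:
   tenure dept
8      16  Ops
5       4  Eng
sort by tenure:
   tenure dept
5       4  Eng
8      16  Ops
add column tenure_plus_3 = t['tenure'] + 3:
   tenure dept  tenure_plus_3
5       4  Eng              7
8      16  Ops             19

7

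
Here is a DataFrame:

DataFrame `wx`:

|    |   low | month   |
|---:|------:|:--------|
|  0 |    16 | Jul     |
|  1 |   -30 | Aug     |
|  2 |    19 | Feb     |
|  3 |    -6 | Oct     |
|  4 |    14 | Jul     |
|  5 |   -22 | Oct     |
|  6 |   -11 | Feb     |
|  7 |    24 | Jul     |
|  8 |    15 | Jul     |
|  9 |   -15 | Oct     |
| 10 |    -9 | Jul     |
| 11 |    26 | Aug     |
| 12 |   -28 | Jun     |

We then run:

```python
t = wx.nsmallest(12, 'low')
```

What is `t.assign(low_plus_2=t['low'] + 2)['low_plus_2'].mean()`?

-0.75

take 12 rows with smallest low:
    low month
1   -30   Aug
12  -28   Jun
5   -22   Oct
9   -15   Oct
6   -11   Feb
10   -9   Jul
3    -6   Oct
4    14   Jul
8    15   Jul
0    16   Jul
2    19   Feb
7    24   Jul
add column low_plus_2 = t['low'] + 2:
    low month  low_plus_2
1   -30   Aug         -28
12  -28   Jun         -26
5   -22   Oct         -20
9   -15   Oct         -13
6   -11   Feb          -9
10   -9   Jul          -7
3    -6   Oct          -4
4    14   Jul          16
8    15   Jul          17
0    16   Jul          18
2    19   Feb          21
7    24   Jul          26
Taking the mean of column 'low_plus_2' gives -0.75.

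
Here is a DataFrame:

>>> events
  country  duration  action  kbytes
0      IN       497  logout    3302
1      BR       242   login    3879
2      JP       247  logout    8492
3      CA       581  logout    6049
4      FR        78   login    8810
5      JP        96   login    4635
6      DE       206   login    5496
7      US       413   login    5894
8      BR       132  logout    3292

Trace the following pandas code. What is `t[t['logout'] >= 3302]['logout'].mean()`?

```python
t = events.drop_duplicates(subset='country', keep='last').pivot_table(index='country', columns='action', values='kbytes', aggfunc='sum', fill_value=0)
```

4675.5

drop duplicate country (keep=last):
  country  duration  action  kbytes
0      IN       497  logout    3302
3      CA       581  logout    6049
4      FR        78   login    8810
5      JP        96   login    4635
6      DE       206   login    5496
7      US       413   login    5894
8      BR       132  logout    3292
pivot: rows=country, cols=action, sum(kbytes):
action   login  logout
country               
BR           0    3292
CA           0    6049
DE        5496       0
FR        8810       0
IN           0    3302
JP        4635       0
US        5894       0
filter rows where logout >= 3302:
action   login  logout
country               
CA           0    6049
IN           0    3302
Finally, mean of column 'logout' = 4675.5.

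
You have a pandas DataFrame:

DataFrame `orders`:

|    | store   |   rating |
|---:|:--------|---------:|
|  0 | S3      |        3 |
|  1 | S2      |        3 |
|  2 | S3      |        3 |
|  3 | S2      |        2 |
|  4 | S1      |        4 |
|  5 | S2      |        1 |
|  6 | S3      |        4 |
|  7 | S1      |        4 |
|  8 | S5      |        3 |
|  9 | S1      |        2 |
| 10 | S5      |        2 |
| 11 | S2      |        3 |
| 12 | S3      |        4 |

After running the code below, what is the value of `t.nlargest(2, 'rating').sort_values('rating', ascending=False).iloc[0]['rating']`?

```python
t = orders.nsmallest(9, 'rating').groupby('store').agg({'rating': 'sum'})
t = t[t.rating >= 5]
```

9

take 9 rows with smallest rating:
   store  rating
5     S2       1
3     S2       2
9     S1       2
10    S5       2
0     S3       3
1     S2       3
2     S3       3
8     S5       3
11    S2       3
group by store, sum of rating:
       rating
store        
S1          2
S2          9
S3          6
S5          5
filter rows where rating >= 5:
       rating
store        
S2          9
S3          6
S5          5
take 2 rows with largest rating:
       rating
store        
S2          9
S3          6
sort by rating descending:
       rating
store        
S2          9
S3          6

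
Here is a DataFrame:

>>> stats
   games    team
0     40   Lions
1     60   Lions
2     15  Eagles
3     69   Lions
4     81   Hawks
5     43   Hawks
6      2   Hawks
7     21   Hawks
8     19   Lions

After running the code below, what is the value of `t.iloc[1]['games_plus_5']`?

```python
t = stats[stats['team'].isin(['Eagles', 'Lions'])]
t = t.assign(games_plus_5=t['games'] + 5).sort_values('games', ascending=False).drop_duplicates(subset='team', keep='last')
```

20

filter rows where team in ['Eagles', 'Lions']:
   games    team
0     40   Lions
1     60   Lions
2     15  Eagles
3     69   Lions
8     19   Lions
add column games_plus_5 = t['games'] + 5:
   games    team  games_plus_5
0     40   Lions            45
1     60   Lions            65
2     15  Eagles            20
3     69   Lions            74
8     19   Lions            24
sort by games descending:
   games    team  games_plus_5
3     69   Lions            74
1     60   Lions            65
0     40   Lions            45
8     19   Lions            24
2     15  Eagles            20
drop duplicate team (keep=last):
   games    team  games_plus_5
8     19   Lions            24
2     15  Eagles            20
Then the value at position 1, column 'games_plus_5': 20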